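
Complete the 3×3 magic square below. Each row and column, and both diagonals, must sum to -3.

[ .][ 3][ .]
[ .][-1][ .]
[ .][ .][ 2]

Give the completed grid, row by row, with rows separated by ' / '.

Column 2: 3 + (-1) + ? = -3, so (3,2) = -5.
Main diagonal: -1 + 2 + ? = -3, so (1,1) = -4.
Row 1: -4 + 3 + ? = -3, so (1,3) = -2.
Row 3 needs -3; the known cells sum to -3, so (3,1) = 0.
Column 1 needs -3; the known cells sum to -4, so (2,1) = 1.
Using column 3: -2 + 2 + ? → (2,3) = -3 − 0 = -3.

-4 3 -2 / 1 -1 -3 / 0 -5 2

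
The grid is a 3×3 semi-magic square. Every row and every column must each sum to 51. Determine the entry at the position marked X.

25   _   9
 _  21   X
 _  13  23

The remaining cell in row 1 is (1,2) = 51 − 34 = 17.
Using row 3: 13 + 23 + ? → (3,1) = 51 − 36 = 15.
Column 1 needs 51; the known cells sum to 40, so (2,1) = 11.
The remaining cell in column 3 is (2,3) = 51 − 32 = 19.

19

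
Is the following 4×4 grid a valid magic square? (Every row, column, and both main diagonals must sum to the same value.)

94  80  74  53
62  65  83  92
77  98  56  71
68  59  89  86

Row 1: 94 + 80 + 74 + 53 = 301.
Row 2: 62 + 65 + 83 + 92 = 302.
Row 3: 77 + 98 + 56 + 71 = 302.
Row 4: 68 + 59 + 89 + 86 = 302.
Column 1: 94 + 62 + 77 + 68 = 301.
Column 2: 80 + 65 + 98 + 59 = 302.
Column 3: 74 + 83 + 56 + 89 = 302.
Column 4: 53 + 92 + 71 + 86 = 302.
Main diagonal: 94 + 65 + 56 + 86 = 301.
Anti-diagonal: 53 + 83 + 98 + 68 = 302.

No — anti-diagonal sums to 302 but column 1 sums to 301.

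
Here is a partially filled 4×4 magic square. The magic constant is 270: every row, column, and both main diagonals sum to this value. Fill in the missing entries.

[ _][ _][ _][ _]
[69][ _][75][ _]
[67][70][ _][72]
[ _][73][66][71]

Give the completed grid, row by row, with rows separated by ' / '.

74 63 68 65 / 69 64 75 62 / 67 70 61 72 / 60 73 66 71

Row 3 must total 270; the given cells sum to 209, so (3,3) = 61.
Using row 4: 73 + 66 + 71 + ? → (4,1) = 270 − 210 = 60.
Column 1: 69 + 67 + 60 + ? = 270, so (1,1) = 74.
Using column 3: 75 + 61 + 66 + ? → (1,3) = 270 − 202 = 68.
The remaining cell in main diagonal is (2,2) = 270 − 206 = 64.
Anti-diagonal: 75 + 70 + 60 + ? = 270, so (1,4) = 65.
The remaining cell in row 1 is (1,2) = 270 − 207 = 63.
Row 2 must total 270; the given cells sum to 208, so (2,4) = 62.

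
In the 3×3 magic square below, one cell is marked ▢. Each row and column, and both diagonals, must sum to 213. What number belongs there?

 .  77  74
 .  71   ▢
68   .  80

59

Row 1 needs 213; the known cells sum to 151, so (1,1) = 62.
Using row 3: 68 + 80 + ? → (3,2) = 213 − 148 = 65.
Column 1: 62 + 68 + ? = 213, so (2,1) = 83.
Column 3: 74 + 80 + ? = 213, so (2,3) = 59.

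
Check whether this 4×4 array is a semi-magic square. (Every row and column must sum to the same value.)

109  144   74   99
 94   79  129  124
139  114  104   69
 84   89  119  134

Yes

Row 1: 109 + 144 + 74 + 99 = 426.
Row 2: 94 + 79 + 129 + 124 = 426.
Row 3: 139 + 114 + 104 + 69 = 426.
Row 4: 84 + 89 + 119 + 134 = 426.
Column 1: 109 + 94 + 139 + 84 = 426.
Column 2: 144 + 79 + 114 + 89 = 426.
Column 3: 74 + 129 + 104 + 119 = 426.
Column 4: 99 + 124 + 69 + 134 = 426.
All lines sum to 426.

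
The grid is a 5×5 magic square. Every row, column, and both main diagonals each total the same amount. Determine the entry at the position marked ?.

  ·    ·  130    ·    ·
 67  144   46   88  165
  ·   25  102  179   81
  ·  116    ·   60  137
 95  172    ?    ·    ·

74

Row 2 is complete and sums to 510; that is the magic constant.
Using row 3: 25 + 102 + 179 + 81 + ? → (3,1) = 510 − 387 = 123.
Column 2 must total 510; the given cells sum to 457, so (1,2) = 53.
Anti-diagonal needs 510; the known cells sum to 401, so (1,5) = 109.
Column 5 needs 510; the known cells sum to 492, so (5,5) = 18.
The remaining cell in main diagonal is (1,1) = 510 − 324 = 186.
The remaining cell in row 1 is (1,4) = 510 − 478 = 32.
Column 1: 186 + 67 + 123 + 95 + ? = 510, so (4,1) = 39.
The remaining cell in column 4 is (5,4) = 510 − 359 = 151.
Row 4 needs 510; the known cells sum to 352, so (4,3) = 158.
From row 5, 510 − (95 + 172 + 151 + 18) gives (5,3) = 74.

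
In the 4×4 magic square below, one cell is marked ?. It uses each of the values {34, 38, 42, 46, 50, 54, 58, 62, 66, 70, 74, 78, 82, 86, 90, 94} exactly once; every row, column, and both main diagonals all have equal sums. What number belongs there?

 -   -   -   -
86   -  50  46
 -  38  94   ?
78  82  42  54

66

The 16 entries sum to 1024, so each line sums to 1024/4 = 256.
The remaining cell in row 2 is (2,2) = 256 − 182 = 74.
From column 2, 256 − (74 + 38 + 82) gives (1,2) = 62.
Column 3: 50 + 94 + 42 + ? = 256, so (1,3) = 70.
The remaining cell in main diagonal is (1,1) = 256 − 222 = 34.
Anti-diagonal needs 256; the known cells sum to 166, so (1,4) = 90.
Column 1: 34 + 86 + 78 + ? = 256, so (3,1) = 58.
Column 4 needs 256; the known cells sum to 190, so (3,4) = 66.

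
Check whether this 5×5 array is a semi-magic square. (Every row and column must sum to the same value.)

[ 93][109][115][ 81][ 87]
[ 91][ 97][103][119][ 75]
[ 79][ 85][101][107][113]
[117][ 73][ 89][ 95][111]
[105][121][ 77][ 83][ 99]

Yes

Row 1: 93 + 109 + 115 + 81 + 87 = 485.
Row 2: 91 + 97 + 103 + 119 + 75 = 485.
Row 3: 79 + 85 + 101 + 107 + 113 = 485.
Row 4: 117 + 73 + 89 + 95 + 111 = 485.
Row 5: 105 + 121 + 77 + 83 + 99 = 485.
Column 1: 93 + 91 + 79 + 117 + 105 = 485.
Column 2: 109 + 97 + 85 + 73 + 121 = 485.
Column 3: 115 + 103 + 101 + 89 + 77 = 485.
Column 4: 81 + 119 + 107 + 95 + 83 = 485.
Column 5: 87 + 75 + 113 + 111 + 99 = 485.
All lines sum to 485.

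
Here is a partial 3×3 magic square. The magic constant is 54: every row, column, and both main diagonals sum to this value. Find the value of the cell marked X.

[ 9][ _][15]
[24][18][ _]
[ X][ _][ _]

Row 1: 9 + 15 + ? = 54, so (1,2) = 30.
Row 2 needs 54; the known cells sum to 42, so (2,3) = 12.
Column 1 must total 54; the given cells sum to 33, so (3,1) = 21.

21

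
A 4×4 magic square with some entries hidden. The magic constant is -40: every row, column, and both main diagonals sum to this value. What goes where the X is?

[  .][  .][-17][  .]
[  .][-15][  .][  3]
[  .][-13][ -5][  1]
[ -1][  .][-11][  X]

-25

Row 3: -13 + (-5) + 1 + ? = -40, so (3,1) = -23.
Column 3 must total -40; the given cells sum to -33, so (2,3) = -7.
Anti-diagonal: -7 + (-13) + (-1) + ? = -40, so (1,4) = -19.
Row 2 must total -40; the given cells sum to -19, so (2,1) = -21.
Using column 1: -21 + (-23) + (-1) + ? → (1,1) = -40 − (-45) = 5.
Using column 4: -19 + 3 + 1 + ? → (4,4) = -40 − (-15) = -25.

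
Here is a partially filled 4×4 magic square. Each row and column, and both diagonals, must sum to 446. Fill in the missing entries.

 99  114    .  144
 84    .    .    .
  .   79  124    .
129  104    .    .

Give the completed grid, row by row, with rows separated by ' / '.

The remaining cell in row 1 is (1,3) = 446 − 357 = 89.
From column 1, 446 − (99 + 84 + 129) gives (3,1) = 134.
From column 2, 446 − (114 + 79 + 104) gives (2,2) = 149.
Main diagonal needs 446; the known cells sum to 372, so (4,4) = 74.
Anti-diagonal needs 446; the known cells sum to 352, so (2,3) = 94.
Row 2 must total 446; the given cells sum to 327, so (2,4) = 119.
Row 3: 134 + 79 + 124 + ? = 446, so (3,4) = 109.
Row 4 must total 446; the given cells sum to 307, so (4,3) = 139.

99 114 89 144 / 84 149 94 119 / 134 79 124 109 / 129 104 139 74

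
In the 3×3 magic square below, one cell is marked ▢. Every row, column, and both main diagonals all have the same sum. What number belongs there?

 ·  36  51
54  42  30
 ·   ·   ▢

45

Row 2 is complete and sums to 126; that is the magic constant.
The remaining cell in row 1 is (1,1) = 126 − 87 = 39.
From column 1, 126 − (39 + 54) gives (3,1) = 33.
Using column 2: 36 + 42 + ? → (3,2) = 126 − 78 = 48.
Column 3 needs 126; the known cells sum to 81, so (3,3) = 45.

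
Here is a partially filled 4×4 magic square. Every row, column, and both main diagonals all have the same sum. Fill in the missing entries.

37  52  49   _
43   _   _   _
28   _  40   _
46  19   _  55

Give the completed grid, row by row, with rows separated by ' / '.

Column 1 is already complete: 37 + 43 + 28 + 46 = 154, so that is the magic constant.
Row 1 needs 154; the known cells sum to 138, so (1,4) = 16.
Using row 4: 46 + 19 + 55 + ? → (4,3) = 154 − 120 = 34.
Column 3 must total 154; the given cells sum to 123, so (2,3) = 31.
Main diagonal needs 154; the known cells sum to 132, so (2,2) = 22.
Anti-diagonal needs 154; the known cells sum to 93, so (3,2) = 61.
From row 2, 154 − (43 + 22 + 31) gives (2,4) = 58.
Row 3: 28 + 61 + 40 + ? = 154, so (3,4) = 25.

37 52 49 16 / 43 22 31 58 / 28 61 40 25 / 46 19 34 55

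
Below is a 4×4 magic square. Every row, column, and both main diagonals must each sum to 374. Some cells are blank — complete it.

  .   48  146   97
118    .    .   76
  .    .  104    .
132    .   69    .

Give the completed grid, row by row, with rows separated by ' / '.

83 48 146 97 / 118 125 55 76 / 41 90 104 139 / 132 111 69 62

Row 1 must total 374; the given cells sum to 291, so (1,1) = 83.
The remaining cell in column 1 is (3,1) = 374 − 333 = 41.
From column 3, 374 − (146 + 104 + 69) gives (2,3) = 55.
The remaining cell in anti-diagonal is (3,2) = 374 − 284 = 90.
The remaining cell in row 2 is (2,2) = 374 − 249 = 125.
Row 3: 41 + 90 + 104 + ? = 374, so (3,4) = 139.
Column 2 needs 374; the known cells sum to 263, so (4,2) = 111.
The remaining cell in column 4 is (4,4) = 374 − 312 = 62.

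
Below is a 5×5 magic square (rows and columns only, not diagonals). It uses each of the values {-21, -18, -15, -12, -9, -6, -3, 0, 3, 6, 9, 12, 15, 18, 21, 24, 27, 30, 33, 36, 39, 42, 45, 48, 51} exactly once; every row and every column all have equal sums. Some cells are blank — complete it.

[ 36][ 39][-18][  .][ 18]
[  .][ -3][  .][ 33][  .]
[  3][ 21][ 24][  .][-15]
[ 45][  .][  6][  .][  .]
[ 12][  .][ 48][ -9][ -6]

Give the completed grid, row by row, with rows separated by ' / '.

36 39 -18 0 18 / -21 -3 15 33 51 / 3 21 24 42 -15 / 45 -12 6 9 27 / 12 30 48 -9 -6

The 25 entries sum to 375, so each line sums to 375/5 = 75.
From row 1, 75 − (36 + 39 + (-18) + 18) gives (1,4) = 0.
Row 3: 3 + 21 + 24 + (-15) + ? = 75, so (3,4) = 42.
Using row 5: 12 + 48 + (-9) + (-6) + ? → (5,2) = 75 − 45 = 30.
The remaining cell in column 1 is (2,1) = 75 − 96 = -21.
Using column 2: 39 + (-3) + 21 + 30 + ? → (4,2) = 75 − 87 = -12.
Column 3: -18 + 24 + 6 + 48 + ? = 75, so (2,3) = 15.
Column 4 needs 75; the known cells sum to 66, so (4,4) = 9.
Row 2: -21 + (-3) + 15 + 33 + ? = 75, so (2,5) = 51.
Row 4 must total 75; the given cells sum to 48, so (4,5) = 27.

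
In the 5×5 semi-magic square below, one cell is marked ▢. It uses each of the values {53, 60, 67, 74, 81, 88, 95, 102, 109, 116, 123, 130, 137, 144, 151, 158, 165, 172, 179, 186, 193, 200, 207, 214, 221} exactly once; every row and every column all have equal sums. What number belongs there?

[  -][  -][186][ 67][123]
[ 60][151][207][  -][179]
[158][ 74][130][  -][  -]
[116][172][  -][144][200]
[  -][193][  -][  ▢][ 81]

165

The 25 entries sum to 3425, so each line sums to 3425/5 = 685.
Row 2: 60 + 151 + 207 + 179 + ? = 685, so (2,4) = 88.
Row 4 must total 685; the given cells sum to 632, so (4,3) = 53.
Using column 2: 151 + 74 + 172 + 193 + ? → (1,2) = 685 − 590 = 95.
The remaining cell in column 3 is (5,3) = 685 − 576 = 109.
Column 5: 123 + 179 + 200 + 81 + ? = 685, so (3,5) = 102.
Using row 1: 95 + 186 + 67 + 123 + ? → (1,1) = 685 − 471 = 214.
Using row 3: 158 + 74 + 130 + 102 + ? → (3,4) = 685 − 464 = 221.
From column 1, 685 − (214 + 60 + 158 + 116) gives (5,1) = 137.
Column 4 needs 685; the known cells sum to 520, so (5,4) = 165.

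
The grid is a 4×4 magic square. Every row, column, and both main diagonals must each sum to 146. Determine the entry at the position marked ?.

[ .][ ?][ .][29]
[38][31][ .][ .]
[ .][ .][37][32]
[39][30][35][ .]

Row 4 needs 146; the known cells sum to 104, so (4,4) = 42.
The remaining cell in column 4 is (2,4) = 146 − 103 = 43.
From main diagonal, 146 − (31 + 37 + 42) gives (1,1) = 36.
Using row 2: 38 + 31 + 43 + ? → (2,3) = 146 − 112 = 34.
Column 1 needs 146; the known cells sum to 113, so (3,1) = 33.
Column 3 needs 146; the known cells sum to 106, so (1,3) = 40.
Using anti-diagonal: 29 + 34 + 39 + ? → (3,2) = 146 − 102 = 44.
Row 1 must total 146; the given cells sum to 105, so (1,2) = 41.

41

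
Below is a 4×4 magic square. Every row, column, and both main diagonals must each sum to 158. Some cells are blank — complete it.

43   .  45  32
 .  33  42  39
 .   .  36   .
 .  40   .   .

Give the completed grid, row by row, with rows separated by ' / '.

Row 1: 43 + 45 + 32 + ? = 158, so (1,2) = 38.
Row 2 needs 158; the known cells sum to 114, so (2,1) = 44.
From column 2, 158 − (38 + 33 + 40) gives (3,2) = 47.
From column 3, 158 − (45 + 42 + 36) gives (4,3) = 35.
Main diagonal needs 158; the known cells sum to 112, so (4,4) = 46.
Anti-diagonal needs 158; the known cells sum to 121, so (4,1) = 37.
From column 1, 158 − (43 + 44 + 37) gives (3,1) = 34.
Column 4 must total 158; the given cells sum to 117, so (3,4) = 41.

43 38 45 32 / 44 33 42 39 / 34 47 36 41 / 37 40 35 46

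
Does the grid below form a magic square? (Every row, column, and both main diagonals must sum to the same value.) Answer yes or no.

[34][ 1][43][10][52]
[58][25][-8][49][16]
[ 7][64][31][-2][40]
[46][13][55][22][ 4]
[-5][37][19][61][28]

Row 1: 34 + 1 + 43 + 10 + 52 = 140.
Row 2: 58 + 25 + (-8) + 49 + 16 = 140.
Row 3: 7 + 64 + 31 + (-2) + 40 = 140.
Row 4: 46 + 13 + 55 + 22 + 4 = 140.
Row 5: -5 + 37 + 19 + 61 + 28 = 140.
Column 1: 34 + 58 + 7 + 46 + (-5) = 140.
Column 2: 1 + 25 + 64 + 13 + 37 = 140.
Column 3: 43 + (-8) + 31 + 55 + 19 = 140.
Column 4: 10 + 49 + (-2) + 22 + 61 = 140.
Column 5: 52 + 16 + 40 + 4 + 28 = 140.
Main diagonal: 34 + 25 + 31 + 22 + 28 = 140.
Anti-diagonal: 52 + 49 + 31 + 13 + (-5) = 140.
All lines sum to 140.

Yes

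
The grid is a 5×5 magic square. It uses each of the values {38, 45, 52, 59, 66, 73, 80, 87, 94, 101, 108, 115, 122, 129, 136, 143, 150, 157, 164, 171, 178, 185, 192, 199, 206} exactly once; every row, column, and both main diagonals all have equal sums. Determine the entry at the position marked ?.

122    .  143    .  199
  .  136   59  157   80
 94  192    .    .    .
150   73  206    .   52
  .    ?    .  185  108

The 25 entries sum to 3050, so each line sums to 3050/5 = 610.
Using row 2: 136 + 59 + 157 + 80 + ? → (2,1) = 610 − 432 = 178.
From row 4, 610 − (150 + 73 + 206 + 52) gives (4,4) = 129.
Column 1 must total 610; the given cells sum to 544, so (5,1) = 66.
Column 5 must total 610; the given cells sum to 439, so (3,5) = 171.
Main diagonal needs 610; the known cells sum to 495, so (3,3) = 115.
Row 3 needs 610; the known cells sum to 572, so (3,4) = 38.
Using column 3: 143 + 59 + 115 + 206 + ? → (5,3) = 610 − 523 = 87.
The remaining cell in column 4 is (1,4) = 610 − 509 = 101.
Using row 1: 122 + 143 + 101 + 199 + ? → (1,2) = 610 − 565 = 45.
Using row 5: 66 + 87 + 185 + 108 + ? → (5,2) = 610 − 446 = 164.

164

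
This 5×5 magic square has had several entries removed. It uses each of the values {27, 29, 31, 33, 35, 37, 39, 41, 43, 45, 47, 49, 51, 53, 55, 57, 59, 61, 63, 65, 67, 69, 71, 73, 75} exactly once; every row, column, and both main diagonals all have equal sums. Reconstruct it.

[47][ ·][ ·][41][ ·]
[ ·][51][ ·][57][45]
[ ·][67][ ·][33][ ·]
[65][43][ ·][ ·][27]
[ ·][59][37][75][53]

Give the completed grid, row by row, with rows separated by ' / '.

The 25 entries sum to 1275, so each line sums to 1275/5 = 255.
Using row 5: 59 + 37 + 75 + 53 + ? → (5,1) = 255 − 224 = 31.
From column 2, 255 − (51 + 67 + 43 + 59) gives (1,2) = 35.
The remaining cell in column 4 is (4,4) = 255 − 206 = 49.
Using main diagonal: 47 + 51 + 49 + 53 + ? → (3,3) = 255 − 200 = 55.
Anti-diagonal must total 255; the given cells sum to 186, so (1,5) = 69.
The remaining cell in row 1 is (1,3) = 255 − 192 = 63.
Using row 4: 65 + 43 + 49 + 27 + ? → (4,3) = 255 − 184 = 71.
Column 3: 63 + 55 + 71 + 37 + ? = 255, so (2,3) = 29.
The remaining cell in column 5 is (3,5) = 255 − 194 = 61.
Row 2 needs 255; the known cells sum to 182, so (2,1) = 73.
Using row 3: 67 + 55 + 33 + 61 + ? → (3,1) = 255 − 216 = 39.

47 35 63 41 69 / 73 51 29 57 45 / 39 67 55 33 61 / 65 43 71 49 27 / 31 59 37 75 53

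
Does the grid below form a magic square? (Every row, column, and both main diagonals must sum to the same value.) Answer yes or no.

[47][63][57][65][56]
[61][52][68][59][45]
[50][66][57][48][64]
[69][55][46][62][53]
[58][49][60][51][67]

Row 1: 47 + 63 + 57 + 65 + 56 = 288.
Row 2: 61 + 52 + 68 + 59 + 45 = 285.
Row 3: 50 + 66 + 57 + 48 + 64 = 285.
Row 4: 69 + 55 + 46 + 62 + 53 = 285.
Row 5: 58 + 49 + 60 + 51 + 67 = 285.
Column 1: 47 + 61 + 50 + 69 + 58 = 285.
Column 2: 63 + 52 + 66 + 55 + 49 = 285.
Column 3: 57 + 68 + 57 + 46 + 60 = 288.
Column 4: 65 + 59 + 48 + 62 + 51 = 285.
Column 5: 56 + 45 + 64 + 53 + 67 = 285.
Main diagonal: 47 + 52 + 57 + 62 + 67 = 285.
Anti-diagonal: 56 + 59 + 57 + 55 + 58 = 285.

No — column 3 sums to 288 but column 4 sums to 285.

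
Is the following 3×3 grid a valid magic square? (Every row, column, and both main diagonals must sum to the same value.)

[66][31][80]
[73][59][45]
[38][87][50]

No — row 3 sums to 175 but column 2 sums to 177.

Row 1: 66 + 31 + 80 = 177.
Row 2: 73 + 59 + 45 = 177.
Row 3: 38 + 87 + 50 = 175.
Column 1: 66 + 73 + 38 = 177.
Column 2: 31 + 59 + 87 = 177.
Column 3: 80 + 45 + 50 = 175.
Main diagonal: 66 + 59 + 50 = 175.
Anti-diagonal: 80 + 59 + 38 = 177.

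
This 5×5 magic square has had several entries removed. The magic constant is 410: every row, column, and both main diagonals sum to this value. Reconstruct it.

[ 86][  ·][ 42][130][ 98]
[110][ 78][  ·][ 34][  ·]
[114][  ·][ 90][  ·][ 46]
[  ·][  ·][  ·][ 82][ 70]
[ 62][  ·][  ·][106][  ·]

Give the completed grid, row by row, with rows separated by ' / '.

86 54 42 130 98 / 110 78 66 34 122 / 114 102 90 58 46 / 38 126 94 82 70 / 62 50 118 106 74

Using row 1: 86 + 42 + 130 + 98 + ? → (1,2) = 410 − 356 = 54.
Column 1: 86 + 110 + 114 + 62 + ? = 410, so (4,1) = 38.
Column 4 must total 410; the given cells sum to 352, so (3,4) = 58.
From main diagonal, 410 − (86 + 78 + 90 + 82) gives (5,5) = 74.
Using anti-diagonal: 98 + 34 + 90 + 62 + ? → (4,2) = 410 − 284 = 126.
Row 3: 114 + 90 + 58 + 46 + ? = 410, so (3,2) = 102.
Row 4 needs 410; the known cells sum to 316, so (4,3) = 94.
Column 2 must total 410; the given cells sum to 360, so (5,2) = 50.
Column 5: 98 + 46 + 70 + 74 + ? = 410, so (2,5) = 122.
Using row 2: 110 + 78 + 34 + 122 + ? → (2,3) = 410 − 344 = 66.
Using row 5: 62 + 50 + 106 + 74 + ? → (5,3) = 410 − 292 = 118.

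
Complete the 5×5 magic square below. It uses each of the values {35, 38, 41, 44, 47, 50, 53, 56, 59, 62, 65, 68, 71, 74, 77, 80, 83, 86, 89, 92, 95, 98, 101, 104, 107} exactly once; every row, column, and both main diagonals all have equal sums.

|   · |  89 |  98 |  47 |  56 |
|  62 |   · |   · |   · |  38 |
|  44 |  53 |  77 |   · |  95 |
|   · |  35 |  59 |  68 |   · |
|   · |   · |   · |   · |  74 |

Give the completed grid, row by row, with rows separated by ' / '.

65 89 98 47 56 / 62 71 80 104 38 / 44 53 77 86 95 / 101 35 59 68 92 / 83 107 41 50 74

The 25 entries sum to 1775, so each line sums to 1775/5 = 355.
Row 1 needs 355; the known cells sum to 290, so (1,1) = 65.
Row 3: 44 + 53 + 77 + 95 + ? = 355, so (3,4) = 86.
From column 5, 355 − (56 + 38 + 95 + 74) gives (4,5) = 92.
Main diagonal: 65 + 77 + 68 + 74 + ? = 355, so (2,2) = 71.
Row 4 must total 355; the given cells sum to 254, so (4,1) = 101.
Column 1: 65 + 62 + 44 + 101 + ? = 355, so (5,1) = 83.
Column 2: 89 + 71 + 53 + 35 + ? = 355, so (5,2) = 107.
Anti-diagonal needs 355; the known cells sum to 251, so (2,4) = 104.
Row 2 must total 355; the given cells sum to 275, so (2,3) = 80.
Using column 3: 98 + 80 + 77 + 59 + ? → (5,3) = 355 − 314 = 41.
Using column 4: 47 + 104 + 86 + 68 + ? → (5,4) = 355 − 305 = 50.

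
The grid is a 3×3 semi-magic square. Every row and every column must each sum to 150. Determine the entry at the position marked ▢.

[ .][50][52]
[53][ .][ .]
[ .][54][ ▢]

47

Row 1 needs 150; the known cells sum to 102, so (1,1) = 48.
Column 1 needs 150; the known cells sum to 101, so (3,1) = 49.
Column 2 must total 150; the given cells sum to 104, so (2,2) = 46.
From row 2, 150 − (53 + 46) gives (2,3) = 51.
Using row 3: 49 + 54 + ? → (3,3) = 150 − 103 = 47.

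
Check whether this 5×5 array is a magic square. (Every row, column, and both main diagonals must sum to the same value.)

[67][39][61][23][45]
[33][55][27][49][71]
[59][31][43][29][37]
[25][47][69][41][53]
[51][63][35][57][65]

Row 1: 67 + 39 + 61 + 23 + 45 = 235.
Row 2: 33 + 55 + 27 + 49 + 71 = 235.
Row 3: 59 + 31 + 43 + 29 + 37 = 199.
Row 4: 25 + 47 + 69 + 41 + 53 = 235.
Row 5: 51 + 63 + 35 + 57 + 65 = 271.
Column 1: 67 + 33 + 59 + 25 + 51 = 235.
Column 2: 39 + 55 + 31 + 47 + 63 = 235.
Column 3: 61 + 27 + 43 + 69 + 35 = 235.
Column 4: 23 + 49 + 29 + 41 + 57 = 199.
Column 5: 45 + 71 + 37 + 53 + 65 = 271.
Main diagonal: 67 + 55 + 43 + 41 + 65 = 271.
Anti-diagonal: 45 + 49 + 43 + 47 + 51 = 235.

No — column 5 sums to 271 but anti-diagonal sums to 235.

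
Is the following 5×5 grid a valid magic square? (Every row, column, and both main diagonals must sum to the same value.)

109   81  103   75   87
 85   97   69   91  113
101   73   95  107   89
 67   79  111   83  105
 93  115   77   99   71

Row 1: 109 + 81 + 103 + 75 + 87 = 455.
Row 2: 85 + 97 + 69 + 91 + 113 = 455.
Row 3: 101 + 73 + 95 + 107 + 89 = 465.
Row 4: 67 + 79 + 111 + 83 + 105 = 445.
Row 5: 93 + 115 + 77 + 99 + 71 = 455.
Column 1: 109 + 85 + 101 + 67 + 93 = 455.
Column 2: 81 + 97 + 73 + 79 + 115 = 445.
Column 3: 103 + 69 + 95 + 111 + 77 = 455.
Column 4: 75 + 91 + 107 + 83 + 99 = 455.
Column 5: 87 + 113 + 89 + 105 + 71 = 465.
Main diagonal: 109 + 97 + 95 + 83 + 71 = 455.
Anti-diagonal: 87 + 91 + 95 + 79 + 93 = 445.

No — column 2 sums to 445 but row 3 sums to 465.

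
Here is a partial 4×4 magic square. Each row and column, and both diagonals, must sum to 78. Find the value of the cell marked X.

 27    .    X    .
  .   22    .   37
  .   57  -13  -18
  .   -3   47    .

32

Row 3 must total 78; the given cells sum to 26, so (3,1) = 52.
Column 2: 22 + 57 + (-3) + ? = 78, so (1,2) = 2.
The remaining cell in main diagonal is (4,4) = 78 − 36 = 42.
Row 4: -3 + 47 + 42 + ? = 78, so (4,1) = -8.
Column 1 needs 78; the known cells sum to 71, so (2,1) = 7.
Using column 4: 37 + (-18) + 42 + ? → (1,4) = 78 − 61 = 17.
Anti-diagonal: 17 + 57 + (-8) + ? = 78, so (2,3) = 12.
Row 1 must total 78; the given cells sum to 46, so (1,3) = 32.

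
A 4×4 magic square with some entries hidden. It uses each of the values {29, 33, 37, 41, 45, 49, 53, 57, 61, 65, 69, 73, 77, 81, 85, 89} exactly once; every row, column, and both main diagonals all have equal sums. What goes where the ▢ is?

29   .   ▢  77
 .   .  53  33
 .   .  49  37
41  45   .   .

73

The 16 entries sum to 944, so each line sums to 944/4 = 236.
Column 4 must total 236; the given cells sum to 147, so (4,4) = 89.
Main diagonal: 29 + 49 + 89 + ? = 236, so (2,2) = 69.
The remaining cell in anti-diagonal is (3,2) = 236 − 171 = 65.
Row 2 must total 236; the given cells sum to 155, so (2,1) = 81.
Row 3 must total 236; the given cells sum to 151, so (3,1) = 85.
Row 4 needs 236; the known cells sum to 175, so (4,3) = 61.
Using column 2: 69 + 65 + 45 + ? → (1,2) = 236 − 179 = 57.
Column 3 needs 236; the known cells sum to 163, so (1,3) = 73.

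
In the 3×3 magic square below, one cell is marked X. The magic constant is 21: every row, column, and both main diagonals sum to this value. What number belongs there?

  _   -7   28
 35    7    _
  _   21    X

14

Row 1 needs 21; the known cells sum to 21, so (1,1) = 0.
Row 2: 35 + 7 + ? = 21, so (2,3) = -21.
Column 1: 0 + 35 + ? = 21, so (3,1) = -14.
Column 3 must total 21; the given cells sum to 7, so (3,3) = 14.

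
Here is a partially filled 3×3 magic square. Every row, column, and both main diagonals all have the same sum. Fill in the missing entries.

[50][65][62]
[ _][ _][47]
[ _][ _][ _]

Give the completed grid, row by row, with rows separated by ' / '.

50 65 62 / 71 59 47 / 56 53 68

Row 1 is already complete: 50 + 65 + 62 = 177, so that is the magic constant.
Using column 3: 62 + 47 + ? → (3,3) = 177 − 109 = 68.
Using main diagonal: 50 + 68 + ? → (2,2) = 177 − 118 = 59.
The remaining cell in anti-diagonal is (3,1) = 177 − 121 = 56.
The remaining cell in row 2 is (2,1) = 177 − 106 = 71.
Using row 3: 56 + 68 + ? → (3,2) = 177 − 124 = 53.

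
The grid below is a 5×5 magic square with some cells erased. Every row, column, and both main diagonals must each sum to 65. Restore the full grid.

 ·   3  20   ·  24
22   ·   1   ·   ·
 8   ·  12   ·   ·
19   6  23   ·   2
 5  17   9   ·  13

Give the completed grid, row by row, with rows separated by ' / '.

11 3 20 7 24 / 22 14 1 18 10 / 8 25 12 4 16 / 19 6 23 15 2 / 5 17 9 21 13

Row 4 must total 65; the given cells sum to 50, so (4,4) = 15.
Row 5 must total 65; the given cells sum to 44, so (5,4) = 21.
Column 1 must total 65; the given cells sum to 54, so (1,1) = 11.
Using main diagonal: 11 + 12 + 15 + 13 + ? → (2,2) = 65 − 51 = 14.
From anti-diagonal, 65 − (24 + 12 + 6 + 5) gives (2,4) = 18.
Row 1: 11 + 3 + 20 + 24 + ? = 65, so (1,4) = 7.
Using row 2: 22 + 14 + 1 + 18 + ? → (2,5) = 65 − 55 = 10.
The remaining cell in column 2 is (3,2) = 65 − 40 = 25.
Column 4 needs 65; the known cells sum to 61, so (3,4) = 4.
From column 5, 65 − (24 + 10 + 2 + 13) gives (3,5) = 16.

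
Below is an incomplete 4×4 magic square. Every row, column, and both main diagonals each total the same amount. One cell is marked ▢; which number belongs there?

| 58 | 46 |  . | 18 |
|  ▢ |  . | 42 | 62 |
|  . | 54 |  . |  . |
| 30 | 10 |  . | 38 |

Anti-diagonal is complete and sums to 144; that is the magic constant.
Row 1 needs 144; the known cells sum to 122, so (1,3) = 22.
Row 4 needs 144; the known cells sum to 78, so (4,3) = 66.
From column 2, 144 − (46 + 54 + 10) gives (2,2) = 34.
The remaining cell in column 3 is (3,3) = 144 − 130 = 14.
Using column 4: 18 + 62 + 38 + ? → (3,4) = 144 − 118 = 26.
The remaining cell in row 2 is (2,1) = 144 − 138 = 6.

6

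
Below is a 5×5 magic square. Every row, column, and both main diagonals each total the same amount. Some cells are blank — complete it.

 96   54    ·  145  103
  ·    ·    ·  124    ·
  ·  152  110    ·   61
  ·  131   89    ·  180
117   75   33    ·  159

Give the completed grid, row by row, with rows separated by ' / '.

Anti-diagonal is already complete: 103 + 124 + 110 + 131 + 117 = 585, so that is the magic constant.
Row 1 must total 585; the given cells sum to 398, so (1,3) = 187.
From row 5, 585 − (117 + 75 + 33 + 159) gives (5,4) = 201.
Column 2 needs 585; the known cells sum to 412, so (2,2) = 173.
Column 3 must total 585; the given cells sum to 419, so (2,3) = 166.
Column 5 must total 585; the given cells sum to 503, so (2,5) = 82.
Main diagonal: 96 + 173 + 110 + 159 + ? = 585, so (4,4) = 47.
From row 2, 585 − (173 + 166 + 124 + 82) gives (2,1) = 40.
The remaining cell in row 4 is (4,1) = 585 − 447 = 138.
The remaining cell in column 1 is (3,1) = 585 − 391 = 194.
Column 4: 145 + 124 + 47 + 201 + ? = 585, so (3,4) = 68.

96 54 187 145 103 / 40 173 166 124 82 / 194 152 110 68 61 / 138 131 89 47 180 / 117 75 33 201 159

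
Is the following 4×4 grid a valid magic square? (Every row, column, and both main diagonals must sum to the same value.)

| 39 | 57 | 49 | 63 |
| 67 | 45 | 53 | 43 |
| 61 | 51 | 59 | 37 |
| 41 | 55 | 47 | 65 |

Row 1: 39 + 57 + 49 + 63 = 208.
Row 2: 67 + 45 + 53 + 43 = 208.
Row 3: 61 + 51 + 59 + 37 = 208.
Row 4: 41 + 55 + 47 + 65 = 208.
Column 1: 39 + 67 + 61 + 41 = 208.
Column 2: 57 + 45 + 51 + 55 = 208.
Column 3: 49 + 53 + 59 + 47 = 208.
Column 4: 63 + 43 + 37 + 65 = 208.
Main diagonal: 39 + 45 + 59 + 65 = 208.
Anti-diagonal: 63 + 53 + 51 + 41 = 208.
All lines sum to 208.

Yes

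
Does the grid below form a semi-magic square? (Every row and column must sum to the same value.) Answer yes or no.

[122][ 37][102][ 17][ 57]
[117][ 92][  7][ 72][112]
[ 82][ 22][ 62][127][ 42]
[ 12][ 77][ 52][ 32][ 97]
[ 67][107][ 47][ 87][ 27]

No — row 3 sums to 335 but column 1 sums to 400.

Row 1: 122 + 37 + 102 + 17 + 57 = 335.
Row 2: 117 + 92 + 7 + 72 + 112 = 400.
Row 3: 82 + 22 + 62 + 127 + 42 = 335.
Row 4: 12 + 77 + 52 + 32 + 97 = 270.
Row 5: 67 + 107 + 47 + 87 + 27 = 335.
Column 1: 122 + 117 + 82 + 12 + 67 = 400.
Column 2: 37 + 92 + 22 + 77 + 107 = 335.
Column 3: 102 + 7 + 62 + 52 + 47 = 270.
Column 4: 17 + 72 + 127 + 32 + 87 = 335.
Column 5: 57 + 112 + 42 + 97 + 27 = 335.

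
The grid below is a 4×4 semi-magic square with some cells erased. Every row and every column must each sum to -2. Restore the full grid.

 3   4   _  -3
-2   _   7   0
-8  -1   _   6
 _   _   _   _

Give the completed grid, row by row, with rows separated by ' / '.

Row 1 must total -2; the given cells sum to 4, so (1,3) = -6.
From row 2, -2 − (-2 + 7 + 0) gives (2,2) = -7.
Using row 3: -8 + (-1) + 6 + ? → (3,3) = -2 − (-3) = 1.
From column 1, -2 − (3 + (-2) + (-8)) gives (4,1) = 5.
The remaining cell in column 2 is (4,2) = -2 − (-4) = 2.
From column 3, -2 − (-6 + 7 + 1) gives (4,3) = -4.
Column 4: -3 + 0 + 6 + ? = -2, so (4,4) = -5.

3 4 -6 -3 / -2 -7 7 0 / -8 -1 1 6 / 5 2 -4 -5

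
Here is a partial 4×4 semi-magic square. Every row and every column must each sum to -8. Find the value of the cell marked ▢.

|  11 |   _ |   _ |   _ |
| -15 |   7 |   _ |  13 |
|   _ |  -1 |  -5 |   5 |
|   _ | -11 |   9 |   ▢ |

From row 2, -8 − (-15 + 7 + 13) gives (2,3) = -13.
The remaining cell in row 3 is (3,1) = -8 − (-1) = -7.
Using column 1: 11 + (-15) + (-7) + ? → (4,1) = -8 − (-11) = 3.
The remaining cell in column 2 is (1,2) = -8 − (-5) = -3.
Column 3 needs -8; the known cells sum to -9, so (1,3) = 1.
Row 1 must total -8; the given cells sum to 9, so (1,4) = -17.
The remaining cell in row 4 is (4,4) = -8 − 1 = -9.

-9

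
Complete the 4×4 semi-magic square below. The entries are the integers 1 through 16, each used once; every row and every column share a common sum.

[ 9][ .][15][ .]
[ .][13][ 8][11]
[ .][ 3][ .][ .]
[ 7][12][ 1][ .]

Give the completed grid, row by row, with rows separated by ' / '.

The entries are 1 through 16, which sum to 136, so each line sums to 136/4 = 34.
Row 2 needs 34; the known cells sum to 32, so (2,1) = 2.
Row 4 needs 34; the known cells sum to 20, so (4,4) = 14.
From column 1, 34 − (9 + 2 + 7) gives (3,1) = 16.
From column 2, 34 − (13 + 3 + 12) gives (1,2) = 6.
The remaining cell in column 3 is (3,3) = 34 − 24 = 10.
Row 1 needs 34; the known cells sum to 30, so (1,4) = 4.
From row 3, 34 − (16 + 3 + 10) gives (3,4) = 5.

9 6 15 4 / 2 13 8 11 / 16 3 10 5 / 7 12 1 14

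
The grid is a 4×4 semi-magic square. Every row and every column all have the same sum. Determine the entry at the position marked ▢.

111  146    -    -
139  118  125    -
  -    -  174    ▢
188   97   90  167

83

Row 4 is complete and sums to 542; that is the magic constant.
The remaining cell in row 2 is (2,4) = 542 − 382 = 160.
Column 1: 111 + 139 + 188 + ? = 542, so (3,1) = 104.
Column 2 must total 542; the given cells sum to 361, so (3,2) = 181.
From column 3, 542 − (125 + 174 + 90) gives (1,3) = 153.
Row 1 must total 542; the given cells sum to 410, so (1,4) = 132.
Row 3: 104 + 181 + 174 + ? = 542, so (3,4) = 83.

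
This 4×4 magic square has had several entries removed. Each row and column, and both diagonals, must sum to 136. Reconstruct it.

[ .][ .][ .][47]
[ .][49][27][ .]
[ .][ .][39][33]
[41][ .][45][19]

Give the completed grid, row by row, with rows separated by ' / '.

Row 4 must total 136; the given cells sum to 105, so (4,2) = 31.
Column 3 must total 136; the given cells sum to 111, so (1,3) = 25.
Column 4 needs 136; the known cells sum to 99, so (2,4) = 37.
The remaining cell in main diagonal is (1,1) = 136 − 107 = 29.
Anti-diagonal must total 136; the given cells sum to 115, so (3,2) = 21.
Using row 1: 29 + 25 + 47 + ? → (1,2) = 136 − 101 = 35.
From row 2, 136 − (49 + 27 + 37) gives (2,1) = 23.
Row 3 needs 136; the known cells sum to 93, so (3,1) = 43.

29 35 25 47 / 23 49 27 37 / 43 21 39 33 / 41 31 45 19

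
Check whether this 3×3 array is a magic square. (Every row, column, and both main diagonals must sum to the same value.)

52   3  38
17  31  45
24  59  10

Row 1: 52 + 3 + 38 = 93.
Row 2: 17 + 31 + 45 = 93.
Row 3: 24 + 59 + 10 = 93.
Column 1: 52 + 17 + 24 = 93.
Column 2: 3 + 31 + 59 = 93.
Column 3: 38 + 45 + 10 = 93.
Main diagonal: 52 + 31 + 10 = 93.
Anti-diagonal: 38 + 31 + 24 = 93.
All lines sum to 93.

Yes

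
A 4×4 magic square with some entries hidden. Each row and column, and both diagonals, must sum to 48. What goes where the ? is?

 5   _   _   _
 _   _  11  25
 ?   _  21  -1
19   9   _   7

27

From row 4, 48 − (19 + 9 + 7) gives (4,3) = 13.
The remaining cell in column 3 is (1,3) = 48 − 45 = 3.
Column 4: 25 + (-1) + 7 + ? = 48, so (1,4) = 17.
From main diagonal, 48 − (5 + 21 + 7) gives (2,2) = 15.
Anti-diagonal must total 48; the given cells sum to 47, so (3,2) = 1.
Using row 1: 5 + 3 + 17 + ? → (1,2) = 48 − 25 = 23.
Row 2: 15 + 11 + 25 + ? = 48, so (2,1) = -3.
The remaining cell in row 3 is (3,1) = 48 − 21 = 27.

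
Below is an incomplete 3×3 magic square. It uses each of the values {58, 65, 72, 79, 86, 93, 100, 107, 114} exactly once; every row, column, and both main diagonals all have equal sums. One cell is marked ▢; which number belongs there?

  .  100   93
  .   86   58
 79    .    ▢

107

The 9 entries sum to 774, so each line sums to 774/3 = 258.
Row 1: 100 + 93 + ? = 258, so (1,1) = 65.
Row 2 must total 258; the given cells sum to 144, so (2,1) = 114.
Column 2 must total 258; the given cells sum to 186, so (3,2) = 72.
Column 3 needs 258; the known cells sum to 151, so (3,3) = 107.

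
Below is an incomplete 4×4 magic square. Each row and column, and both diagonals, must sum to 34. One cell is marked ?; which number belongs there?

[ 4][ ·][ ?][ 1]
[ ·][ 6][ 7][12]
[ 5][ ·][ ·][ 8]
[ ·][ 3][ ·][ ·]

Row 2 must total 34; the given cells sum to 25, so (2,1) = 9.
Column 1 must total 34; the given cells sum to 18, so (4,1) = 16.
Column 4: 1 + 12 + 8 + ? = 34, so (4,4) = 13.
Main diagonal: 4 + 6 + 13 + ? = 34, so (3,3) = 11.
From anti-diagonal, 34 − (1 + 7 + 16) gives (3,2) = 10.
Row 4: 16 + 3 + 13 + ? = 34, so (4,3) = 2.
Column 2: 6 + 10 + 3 + ? = 34, so (1,2) = 15.
Using column 3: 7 + 11 + 2 + ? → (1,3) = 34 − 20 = 14.

14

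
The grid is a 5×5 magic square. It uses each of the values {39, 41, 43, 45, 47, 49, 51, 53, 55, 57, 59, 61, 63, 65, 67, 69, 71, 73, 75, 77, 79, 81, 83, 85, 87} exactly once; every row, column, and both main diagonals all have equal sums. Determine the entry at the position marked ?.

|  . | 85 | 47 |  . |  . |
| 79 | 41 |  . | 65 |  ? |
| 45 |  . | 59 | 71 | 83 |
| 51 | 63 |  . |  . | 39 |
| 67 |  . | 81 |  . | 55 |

77

The 25 entries sum to 1575, so each line sums to 1575/5 = 315.
Row 3: 45 + 59 + 71 + 83 + ? = 315, so (3,2) = 57.
Column 1 needs 315; the known cells sum to 242, so (1,1) = 73.
Column 2 must total 315; the given cells sum to 246, so (5,2) = 69.
From main diagonal, 315 − (73 + 41 + 59 + 55) gives (4,4) = 87.
Anti-diagonal must total 315; the given cells sum to 254, so (1,5) = 61.
The remaining cell in row 1 is (1,4) = 315 − 266 = 49.
The remaining cell in row 4 is (4,3) = 315 − 240 = 75.
Row 5: 67 + 69 + 81 + 55 + ? = 315, so (5,4) = 43.
The remaining cell in column 3 is (2,3) = 315 − 262 = 53.
From column 5, 315 − (61 + 83 + 39 + 55) gives (2,5) = 77.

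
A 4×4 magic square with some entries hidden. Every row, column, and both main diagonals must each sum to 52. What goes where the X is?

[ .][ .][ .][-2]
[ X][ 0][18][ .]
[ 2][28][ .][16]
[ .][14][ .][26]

Using row 3: 2 + 28 + 16 + ? → (3,3) = 52 − 46 = 6.
Column 2: 0 + 28 + 14 + ? = 52, so (1,2) = 10.
The remaining cell in column 4 is (2,4) = 52 − 40 = 12.
Main diagonal must total 52; the given cells sum to 32, so (1,1) = 20.
The remaining cell in anti-diagonal is (4,1) = 52 − 44 = 8.
Row 1 must total 52; the given cells sum to 28, so (1,3) = 24.
Row 2 must total 52; the given cells sum to 30, so (2,1) = 22.

22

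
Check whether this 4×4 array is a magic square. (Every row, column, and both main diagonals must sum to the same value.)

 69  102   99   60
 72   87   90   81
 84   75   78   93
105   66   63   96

Row 1: 69 + 102 + 99 + 60 = 330.
Row 2: 72 + 87 + 90 + 81 = 330.
Row 3: 84 + 75 + 78 + 93 = 330.
Row 4: 105 + 66 + 63 + 96 = 330.
Column 1: 69 + 72 + 84 + 105 = 330.
Column 2: 102 + 87 + 75 + 66 = 330.
Column 3: 99 + 90 + 78 + 63 = 330.
Column 4: 60 + 81 + 93 + 96 = 330.
Main diagonal: 69 + 87 + 78 + 96 = 330.
Anti-diagonal: 60 + 90 + 75 + 105 = 330.
All lines sum to 330.

Yes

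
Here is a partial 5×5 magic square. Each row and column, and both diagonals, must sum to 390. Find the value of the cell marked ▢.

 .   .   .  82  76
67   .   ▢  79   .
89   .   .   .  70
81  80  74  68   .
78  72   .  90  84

Row 4 must total 390; the given cells sum to 303, so (4,5) = 87.
Row 5 needs 390; the known cells sum to 324, so (5,3) = 66.
Using column 1: 67 + 89 + 81 + 78 + ? → (1,1) = 390 − 315 = 75.
Column 4 must total 390; the given cells sum to 319, so (3,4) = 71.
Column 5 needs 390; the known cells sum to 317, so (2,5) = 73.
The remaining cell in anti-diagonal is (3,3) = 390 − 313 = 77.
The remaining cell in row 3 is (3,2) = 390 − 307 = 83.
Using main diagonal: 75 + 77 + 68 + 84 + ? → (2,2) = 390 − 304 = 86.
The remaining cell in row 2 is (2,3) = 390 − 305 = 85.

85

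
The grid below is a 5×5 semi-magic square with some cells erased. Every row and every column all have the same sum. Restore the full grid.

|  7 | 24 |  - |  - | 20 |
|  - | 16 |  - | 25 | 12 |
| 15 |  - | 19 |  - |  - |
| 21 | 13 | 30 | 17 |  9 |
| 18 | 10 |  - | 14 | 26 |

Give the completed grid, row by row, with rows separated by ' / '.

7 24 11 28 20 / 29 16 8 25 12 / 15 27 19 6 23 / 21 13 30 17 9 / 18 10 22 14 26

Row 4 is already complete: 21 + 13 + 30 + 17 + 9 = 90, so that is the magic constant.
Row 5 must total 90; the given cells sum to 68, so (5,3) = 22.
From column 1, 90 − (7 + 15 + 21 + 18) gives (2,1) = 29.
From column 2, 90 − (24 + 16 + 13 + 10) gives (3,2) = 27.
Column 5 must total 90; the given cells sum to 67, so (3,5) = 23.
Row 2: 29 + 16 + 25 + 12 + ? = 90, so (2,3) = 8.
Using row 3: 15 + 27 + 19 + 23 + ? → (3,4) = 90 − 84 = 6.
From column 3, 90 − (8 + 19 + 30 + 22) gives (1,3) = 11.
Column 4 must total 90; the given cells sum to 62, so (1,4) = 28.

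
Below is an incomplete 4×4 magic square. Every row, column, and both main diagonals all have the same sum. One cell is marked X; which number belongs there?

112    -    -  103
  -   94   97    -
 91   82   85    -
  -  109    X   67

Main diagonal is complete and sums to 358; that is the magic constant.
Row 3 must total 358; the given cells sum to 258, so (3,4) = 100.
From column 2, 358 − (94 + 82 + 109) gives (1,2) = 73.
From column 4, 358 − (103 + 100 + 67) gives (2,4) = 88.
Anti-diagonal needs 358; the known cells sum to 282, so (4,1) = 76.
Using row 1: 112 + 73 + 103 + ? → (1,3) = 358 − 288 = 70.
From row 2, 358 − (94 + 97 + 88) gives (2,1) = 79.
Row 4: 76 + 109 + 67 + ? = 358, so (4,3) = 106.

106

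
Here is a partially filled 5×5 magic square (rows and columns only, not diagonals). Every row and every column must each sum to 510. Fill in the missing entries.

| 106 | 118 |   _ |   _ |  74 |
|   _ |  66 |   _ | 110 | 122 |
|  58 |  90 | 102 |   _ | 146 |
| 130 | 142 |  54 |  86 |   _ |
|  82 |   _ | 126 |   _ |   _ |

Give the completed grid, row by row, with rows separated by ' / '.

Row 3 needs 510; the known cells sum to 396, so (3,4) = 114.
Row 4: 130 + 142 + 54 + 86 + ? = 510, so (4,5) = 98.
Using column 1: 106 + 58 + 130 + 82 + ? → (2,1) = 510 − 376 = 134.
The remaining cell in column 2 is (5,2) = 510 − 416 = 94.
Column 5: 74 + 122 + 146 + 98 + ? = 510, so (5,5) = 70.
Using row 2: 134 + 66 + 110 + 122 + ? → (2,3) = 510 − 432 = 78.
Row 5: 82 + 94 + 126 + 70 + ? = 510, so (5,4) = 138.
Using column 3: 78 + 102 + 54 + 126 + ? → (1,3) = 510 − 360 = 150.
Column 4: 110 + 114 + 86 + 138 + ? = 510, so (1,4) = 62.

106 118 150 62 74 / 134 66 78 110 122 / 58 90 102 114 146 / 130 142 54 86 98 / 82 94 126 138 70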